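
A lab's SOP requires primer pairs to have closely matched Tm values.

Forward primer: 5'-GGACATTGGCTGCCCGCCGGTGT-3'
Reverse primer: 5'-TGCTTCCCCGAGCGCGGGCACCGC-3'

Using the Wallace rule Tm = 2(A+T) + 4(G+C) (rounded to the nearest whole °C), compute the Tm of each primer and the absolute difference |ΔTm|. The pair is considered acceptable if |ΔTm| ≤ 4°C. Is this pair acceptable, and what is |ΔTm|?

Forward: A=2 T=5 G=9 C=7 → Tm = 2·7 + 4·16 = 78°C.
Reverse: A=2 T=3 G=8 C=11 → Tm = 2·5 + 4·19 = 86°C.
|ΔTm| = |78 − 86| = 8°C, > 4°C.

|ΔTm| = 8°C; the pair is not acceptable.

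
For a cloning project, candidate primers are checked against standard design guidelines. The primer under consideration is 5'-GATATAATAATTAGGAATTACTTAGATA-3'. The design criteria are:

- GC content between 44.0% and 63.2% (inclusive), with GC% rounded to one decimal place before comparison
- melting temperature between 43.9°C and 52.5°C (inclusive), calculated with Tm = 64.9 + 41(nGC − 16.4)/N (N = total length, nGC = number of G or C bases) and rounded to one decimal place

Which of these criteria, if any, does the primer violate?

Fails: GC content.

Base counts: A=13, T=10, G=4, C=1 (length 28).
GC content: GC 5/28 = 17.9%, outside 44.0–63.2% ✗
Tm: Tm = 64.9 + 41·(5 − 16.4)/28 = 48.2°C ✓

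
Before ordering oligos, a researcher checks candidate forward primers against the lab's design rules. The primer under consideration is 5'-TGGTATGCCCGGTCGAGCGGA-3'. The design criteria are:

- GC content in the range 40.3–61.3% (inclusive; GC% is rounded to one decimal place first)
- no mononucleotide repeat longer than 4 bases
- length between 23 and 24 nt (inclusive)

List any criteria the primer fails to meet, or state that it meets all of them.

Fails: GC content, length.

Base counts: A=3, T=4, G=9, C=5 (length 21).
GC content: GC 14/21 = 66.7%, outside 40.3–61.3% ✗
homopolymer run: longest run = 3 ✓
length: length 21, outside 23–24 ✗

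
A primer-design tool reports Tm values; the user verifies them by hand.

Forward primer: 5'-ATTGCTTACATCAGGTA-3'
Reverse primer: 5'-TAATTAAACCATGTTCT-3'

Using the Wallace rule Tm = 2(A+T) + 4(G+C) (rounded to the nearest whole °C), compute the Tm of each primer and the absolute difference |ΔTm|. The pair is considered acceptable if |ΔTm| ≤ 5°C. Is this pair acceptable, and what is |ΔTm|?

|ΔTm| = 4°C; the pair is acceptable.

Forward: A=5 T=6 G=3 C=3 → Tm = 2·11 + 4·6 = 46°C.
Reverse: A=6 T=7 G=1 C=3 → Tm = 2·13 + 4·4 = 42°C.
|ΔTm| = |46 − 42| = 4°C, ≤ 5°C.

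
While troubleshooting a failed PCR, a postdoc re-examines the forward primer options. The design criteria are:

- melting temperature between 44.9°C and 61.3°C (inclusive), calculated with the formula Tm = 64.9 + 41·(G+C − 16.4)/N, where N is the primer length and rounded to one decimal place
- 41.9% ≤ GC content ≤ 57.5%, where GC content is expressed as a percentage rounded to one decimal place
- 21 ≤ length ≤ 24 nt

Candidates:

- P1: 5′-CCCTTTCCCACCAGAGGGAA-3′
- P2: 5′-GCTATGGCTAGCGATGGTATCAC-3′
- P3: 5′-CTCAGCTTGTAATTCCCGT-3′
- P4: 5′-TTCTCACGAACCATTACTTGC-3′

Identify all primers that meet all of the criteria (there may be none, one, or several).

P1 (20 nt, A=5 T=3 G=4 C=8): Tm = 64.9 + 41·(12 − 16.4)/20 = 55.9°C ✓; GC 12/20 = 60.0%, outside 41.9–57.5% ✗; length 20, outside 21–24 ✗ — fails.
P2 (23 nt, A=5 T=6 G=7 C=5): Tm = 64.9 + 41·(12 − 16.4)/23 = 57.1°C ✓; GC 12/23 = 52.2% ✓; length 23 ✓ — passes.
P3 (19 nt, A=3 T=7 G=3 C=6): Tm = 64.9 + 41·(9 − 16.4)/19 = 48.9°C ✓; GC 9/19 = 47.4% ✓; length 19, outside 21–24 ✗ — fails.
P4 (21 nt, A=5 T=7 G=2 C=7): Tm = 64.9 + 41·(9 − 16.4)/21 = 50.5°C ✓; GC 9/21 = 42.9% ✓; length 21 ✓ — passes.

P2 and P4.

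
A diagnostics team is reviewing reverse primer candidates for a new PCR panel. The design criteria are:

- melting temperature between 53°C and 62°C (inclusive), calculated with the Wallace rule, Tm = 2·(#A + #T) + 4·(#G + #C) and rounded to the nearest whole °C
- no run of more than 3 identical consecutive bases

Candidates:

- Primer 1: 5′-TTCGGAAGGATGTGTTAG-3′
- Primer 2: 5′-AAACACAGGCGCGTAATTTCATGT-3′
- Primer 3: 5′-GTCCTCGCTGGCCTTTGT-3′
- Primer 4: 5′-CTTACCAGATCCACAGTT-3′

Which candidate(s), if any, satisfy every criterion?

Primer 1 (18 nt, A=4 T=6 G=7 C=1): Tm = 2·10 + 4·8 = 52°C, outside 53–62°C ✗; longest run = 2 ✓ — fails.
Primer 2 (24 nt, A=8 T=6 G=5 C=5): Tm = 2·14 + 4·10 = 68°C, outside 53–62°C ✗; longest run = 3 ✓ — fails.
Primer 3 (18 nt, A=0 T=7 G=5 C=6): Tm = 2·7 + 4·11 = 58°C ✓; longest run = 3 ✓ — passes.
Primer 4 (18 nt, A=5 T=5 G=2 C=6): Tm = 2·10 + 4·8 = 52°C, outside 53–62°C ✗; longest run = 2 ✓ — fails.

Primer 3 only.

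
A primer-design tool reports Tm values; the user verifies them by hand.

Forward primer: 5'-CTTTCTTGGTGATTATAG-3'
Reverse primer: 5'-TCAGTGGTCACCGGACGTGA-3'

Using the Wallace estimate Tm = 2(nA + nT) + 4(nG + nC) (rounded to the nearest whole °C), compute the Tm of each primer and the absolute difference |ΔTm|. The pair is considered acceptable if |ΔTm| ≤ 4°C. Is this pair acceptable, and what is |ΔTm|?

Forward: A=3 T=9 G=4 C=2 → Tm = 2·12 + 4·6 = 48°C.
Reverse: A=4 T=4 G=7 C=5 → Tm = 2·8 + 4·12 = 64°C.
|ΔTm| = |48 − 64| = 16°C, > 4°C.

|ΔTm| = 16°C; the pair is not acceptable.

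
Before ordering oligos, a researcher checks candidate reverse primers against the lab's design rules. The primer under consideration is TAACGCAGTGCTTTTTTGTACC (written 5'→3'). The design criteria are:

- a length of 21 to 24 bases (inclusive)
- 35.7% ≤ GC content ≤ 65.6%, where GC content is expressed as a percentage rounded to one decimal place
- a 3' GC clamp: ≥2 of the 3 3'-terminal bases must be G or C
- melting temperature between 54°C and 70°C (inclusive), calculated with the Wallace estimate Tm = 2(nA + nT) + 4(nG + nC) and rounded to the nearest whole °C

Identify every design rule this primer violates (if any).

Base counts: A=4, T=9, G=4, C=5 (length 22).
length: length 22 ✓
GC content: GC 9/22 = 40.9% ✓
GC clamp: 3' end ACC has 2 G/C ✓
Tm: Tm = 2·13 + 4·9 = 62°C ✓

Meets all criteria.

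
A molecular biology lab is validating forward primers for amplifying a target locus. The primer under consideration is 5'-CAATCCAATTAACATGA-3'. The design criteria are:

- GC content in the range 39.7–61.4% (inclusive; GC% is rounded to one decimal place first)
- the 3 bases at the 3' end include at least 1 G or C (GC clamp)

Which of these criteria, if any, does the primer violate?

Fails: GC content.

Base counts: A=8, T=4, G=1, C=4 (length 17).
GC content: GC 5/17 = 29.4%, outside 39.7–61.4% ✗
GC clamp: 3' end TGA has 1 G/C ✓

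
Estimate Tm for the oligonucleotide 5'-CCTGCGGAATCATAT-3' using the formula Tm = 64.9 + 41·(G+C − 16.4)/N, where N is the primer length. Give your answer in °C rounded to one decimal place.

39.2°C

Base counts: A=4, T=4, G=3, C=4; G+C = 7, N = 15.
Tm = 64.9 + 41·(7 − 16.4)/15 = 64.9 + -385.40/15 = 39.2°C.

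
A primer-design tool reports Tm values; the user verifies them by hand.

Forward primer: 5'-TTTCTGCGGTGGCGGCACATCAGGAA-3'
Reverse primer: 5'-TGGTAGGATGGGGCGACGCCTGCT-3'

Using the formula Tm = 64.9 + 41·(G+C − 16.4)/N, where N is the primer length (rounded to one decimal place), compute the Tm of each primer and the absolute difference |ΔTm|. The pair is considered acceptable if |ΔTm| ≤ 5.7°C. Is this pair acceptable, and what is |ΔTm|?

Forward: G+C = 15, N = 26 → Tm = 64.9 + 41·(15 − 16.4)/26 = 62.7°C.
Reverse: G+C = 16, N = 24 → Tm = 64.9 + 41·(16 − 16.4)/24 = 64.2°C.
|ΔTm| = |62.7 − 64.2| = 1.5°C, ≤ 5.7°C.

|ΔTm| = 1.5°C; the pair is acceptable.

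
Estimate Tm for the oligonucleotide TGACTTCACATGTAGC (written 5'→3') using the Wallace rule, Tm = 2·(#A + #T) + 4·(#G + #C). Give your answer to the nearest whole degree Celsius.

Base counts: A=4, T=5, G=3, C=4 (length 16).
Tm = 2·(4+5) + 4·(3+4) = 2·9 + 4·7 = 18 + 28 = 46°C.

46°C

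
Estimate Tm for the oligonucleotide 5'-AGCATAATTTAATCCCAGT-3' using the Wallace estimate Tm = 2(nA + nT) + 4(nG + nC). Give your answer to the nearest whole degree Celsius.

Base counts: A=7, T=6, G=2, C=4 (length 19).
Tm = 2·(7+6) + 4·(2+4) = 2·13 + 4·6 = 26 + 24 = 50°C.

50°C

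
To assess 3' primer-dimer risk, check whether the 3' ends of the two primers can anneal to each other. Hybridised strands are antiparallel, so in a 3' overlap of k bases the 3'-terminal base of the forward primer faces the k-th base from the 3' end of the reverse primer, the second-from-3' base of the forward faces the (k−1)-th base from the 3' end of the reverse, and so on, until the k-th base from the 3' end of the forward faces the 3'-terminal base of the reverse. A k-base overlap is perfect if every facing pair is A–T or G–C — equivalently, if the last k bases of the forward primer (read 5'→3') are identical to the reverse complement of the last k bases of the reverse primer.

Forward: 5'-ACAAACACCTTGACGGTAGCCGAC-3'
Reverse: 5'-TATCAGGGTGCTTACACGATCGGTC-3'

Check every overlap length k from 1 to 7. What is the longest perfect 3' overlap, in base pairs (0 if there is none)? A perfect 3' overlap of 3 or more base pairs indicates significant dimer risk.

Longest perfect overlap: 3 complementary base pairs; significant dimer risk (threshold 3).

Last 7 bases (5'→3') — forward …AGCCGAC, reverse …ATCGGTC.
Reverse complement of the reverse primer's last 7 bases: GACCGAT; its first k bases are the reverse complement of the reverse primer's last k bases, so a perfect k-base overlap needs the forward primer's last k bases to equal them.
Comparing (forward last k vs required): k=1: C vs G ✗; k=2: AC vs GA ✗; k=3: GAC vs GAC ✓; k=4: CGAC vs GACC ✗; k=5: CCGAC vs GACCG ✗; k=6: GCCGAC vs GACCGA ✗; k=7: AGCCGAC vs GACCGAT ✗.
Only k = 3 is perfect, so the longest perfect 3' overlap is 3.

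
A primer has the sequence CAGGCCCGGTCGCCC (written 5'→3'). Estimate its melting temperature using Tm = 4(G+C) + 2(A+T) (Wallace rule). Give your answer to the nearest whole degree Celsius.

56°C

Base counts: A=1, T=1, G=5, C=8 (length 15).
Tm = 2·(1+1) + 4·(5+8) = 2·2 + 4·13 = 4 + 52 = 56°C.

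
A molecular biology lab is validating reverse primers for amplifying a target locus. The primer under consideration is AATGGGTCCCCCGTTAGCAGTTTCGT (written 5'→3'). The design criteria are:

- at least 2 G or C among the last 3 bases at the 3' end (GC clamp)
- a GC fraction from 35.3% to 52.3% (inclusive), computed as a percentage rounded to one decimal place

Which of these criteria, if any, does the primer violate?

Fails: GC content.

Base counts: A=4, T=8, G=7, C=7 (length 26).
GC clamp: 3' end CGT has 2 G/C ✓
GC content: GC 14/26 = 53.8%, outside 35.3–52.3% ✗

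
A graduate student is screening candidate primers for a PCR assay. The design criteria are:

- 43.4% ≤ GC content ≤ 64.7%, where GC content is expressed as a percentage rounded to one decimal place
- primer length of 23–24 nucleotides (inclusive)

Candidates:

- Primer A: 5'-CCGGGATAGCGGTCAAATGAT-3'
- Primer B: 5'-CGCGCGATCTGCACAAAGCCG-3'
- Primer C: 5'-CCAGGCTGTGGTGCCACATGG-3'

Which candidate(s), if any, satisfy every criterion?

None of the candidates satisfy all criteria.

Primer A (21 nt, A=6 T=4 G=7 C=4): GC 11/21 = 52.4% ✓; length 21, outside 23–24 ✗ — fails.
Primer B (21 nt, A=5 T=2 G=6 C=8): GC 14/21 = 66.7%, outside 43.4–64.7% ✗; length 21, outside 23–24 ✗ — fails.
Primer C (21 nt, A=3 T=4 G=8 C=6): GC 14/21 = 66.7%, outside 43.4–64.7% ✗; length 21, outside 23–24 ✗ — fails.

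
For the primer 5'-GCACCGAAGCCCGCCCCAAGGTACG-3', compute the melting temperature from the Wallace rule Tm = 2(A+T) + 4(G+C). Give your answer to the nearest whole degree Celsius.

86°C

Base counts: A=6, T=1, G=7, C=11 (length 25).
Tm = 2·(6+1) + 4·(7+11) = 2·7 + 4·18 = 14 + 72 = 86°C.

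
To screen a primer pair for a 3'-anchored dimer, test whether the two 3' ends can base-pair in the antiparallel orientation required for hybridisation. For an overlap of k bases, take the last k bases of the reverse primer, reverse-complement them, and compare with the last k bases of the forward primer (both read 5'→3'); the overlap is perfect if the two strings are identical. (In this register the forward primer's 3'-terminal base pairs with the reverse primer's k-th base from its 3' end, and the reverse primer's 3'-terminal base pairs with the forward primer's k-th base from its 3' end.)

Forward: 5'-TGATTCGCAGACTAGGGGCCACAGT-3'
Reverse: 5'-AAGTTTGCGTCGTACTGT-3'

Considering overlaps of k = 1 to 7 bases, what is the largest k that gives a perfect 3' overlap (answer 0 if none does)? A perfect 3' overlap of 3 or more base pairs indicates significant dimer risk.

Longest perfect overlap: 5 complementary base pairs; significant dimer risk (threshold 3).

Last 7 bases (5'→3') — forward …CCACAGT, reverse …GTACTGT.
Reverse complement of the reverse primer's last 7 bases: ACAGTAC; its first k bases are the reverse complement of the reverse primer's last k bases, so a perfect k-base overlap needs the forward primer's last k bases to equal them.
Comparing (forward last k vs required): k=1: T vs A ✗; k=2: GT vs AC ✗; k=3: AGT vs ACA ✗; k=4: CAGT vs ACAG ✗; k=5: ACAGT vs ACAGT ✓; k=6: CACAGT vs ACAGTA ✗; k=7: CCACAGT vs ACAGTAC ✗.
Only k = 5 is perfect, so the longest perfect 3' overlap is 5.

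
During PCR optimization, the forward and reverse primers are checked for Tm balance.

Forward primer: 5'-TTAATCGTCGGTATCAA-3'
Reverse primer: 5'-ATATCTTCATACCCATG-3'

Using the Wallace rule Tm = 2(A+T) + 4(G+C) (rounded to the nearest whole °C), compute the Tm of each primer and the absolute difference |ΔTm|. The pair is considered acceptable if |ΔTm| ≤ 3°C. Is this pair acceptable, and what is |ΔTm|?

Forward: A=5 T=6 G=3 C=3 → Tm = 2·11 + 4·6 = 46°C.
Reverse: A=5 T=6 G=1 C=5 → Tm = 2·11 + 4·6 = 46°C.
|ΔTm| = |46 − 46| = 0°C, ≤ 3°C.

|ΔTm| = 0°C; the pair is acceptable.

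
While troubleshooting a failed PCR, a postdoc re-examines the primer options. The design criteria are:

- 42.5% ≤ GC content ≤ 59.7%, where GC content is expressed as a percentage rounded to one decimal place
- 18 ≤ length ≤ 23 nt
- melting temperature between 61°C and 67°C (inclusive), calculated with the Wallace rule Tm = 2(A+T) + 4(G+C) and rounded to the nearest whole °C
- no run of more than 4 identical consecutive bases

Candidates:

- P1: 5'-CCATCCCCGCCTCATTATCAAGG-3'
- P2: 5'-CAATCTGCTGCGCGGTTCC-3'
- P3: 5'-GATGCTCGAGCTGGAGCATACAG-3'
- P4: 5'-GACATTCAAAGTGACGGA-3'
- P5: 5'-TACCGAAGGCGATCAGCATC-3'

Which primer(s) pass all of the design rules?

P5 only.

P1 (23 nt, A=5 T=5 G=3 C=10): GC 13/23 = 56.5% ✓; length 23 ✓; Tm = 2·10 + 4·13 = 72°C, outside 61–67°C ✗; longest run = 4 ✓ — fails.
P2 (19 nt, A=2 T=5 G=5 C=7): GC 12/19 = 63.2%, outside 42.5–59.7% ✗; length 19 ✓; Tm = 2·7 + 4·12 = 62°C ✓; longest run = 2 ✓ — fails.
P3 (23 nt, A=6 T=4 G=8 C=5): GC 13/23 = 56.5% ✓; length 23 ✓; Tm = 2·10 + 4·13 = 72°C, outside 61–67°C ✗; longest run = 2 ✓ — fails.
P4 (18 nt, A=7 T=3 G=5 C=3): GC 8/18 = 44.4% ✓; length 18 ✓; Tm = 2·10 + 4·8 = 52°C, outside 61–67°C ✗; longest run = 3 ✓ — fails.
P5 (20 nt, A=6 T=3 G=5 C=6): GC 11/20 = 55.0% ✓; length 20 ✓; Tm = 2·9 + 4·11 = 62°C ✓; longest run = 2 ✓ — passes.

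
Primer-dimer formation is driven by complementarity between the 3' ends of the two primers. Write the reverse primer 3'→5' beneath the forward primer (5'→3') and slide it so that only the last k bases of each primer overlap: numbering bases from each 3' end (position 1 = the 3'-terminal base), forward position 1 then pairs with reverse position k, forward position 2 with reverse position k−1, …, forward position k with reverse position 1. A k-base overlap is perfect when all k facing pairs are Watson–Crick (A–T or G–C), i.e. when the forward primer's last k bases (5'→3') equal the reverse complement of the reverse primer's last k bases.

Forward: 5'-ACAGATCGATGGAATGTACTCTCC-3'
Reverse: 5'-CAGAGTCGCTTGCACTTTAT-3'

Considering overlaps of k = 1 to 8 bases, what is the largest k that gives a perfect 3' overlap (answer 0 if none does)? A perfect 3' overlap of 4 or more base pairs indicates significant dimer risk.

Last 8 bases (5'→3') — forward …TACTCTCC, reverse …CACTTTAT.
Reverse complement of the reverse primer's last 8 bases: ATAAAGTG; its first k bases are the reverse complement of the reverse primer's last k bases, so a perfect k-base overlap needs the forward primer's last k bases to equal them.
Comparing (forward last k vs required): k=1: C vs A ✗; k=2: CC vs AT ✗; k=3: TCC vs ATA ✗; k=4: CTCC vs ATAA ✗; k=5: TCTCC vs ATAAA ✗; k=6: CTCTCC vs ATAAAG ✗; k=7: ACTCTCC vs ATAAAGT ✗; k=8: TACTCTCC vs ATAAAGTG ✗.
No overlap length from 1 to 8 is perfect, so the longest perfect 3' overlap is 0.

Longest perfect overlap: 0 complementary base pairs; below the dimer-risk threshold (threshold 4).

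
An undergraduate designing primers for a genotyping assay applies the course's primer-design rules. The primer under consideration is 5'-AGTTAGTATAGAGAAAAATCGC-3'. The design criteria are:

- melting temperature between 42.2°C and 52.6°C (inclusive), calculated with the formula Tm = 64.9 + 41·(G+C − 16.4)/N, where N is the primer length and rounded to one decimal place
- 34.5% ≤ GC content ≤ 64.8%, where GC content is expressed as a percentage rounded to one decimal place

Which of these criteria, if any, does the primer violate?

Base counts: A=10, T=5, G=5, C=2 (length 22).
Tm: Tm = 64.9 + 41·(7 − 16.4)/22 = 47.4°C ✓
GC content: GC 7/22 = 31.8%, outside 34.5–64.8% ✗

Fails: GC content.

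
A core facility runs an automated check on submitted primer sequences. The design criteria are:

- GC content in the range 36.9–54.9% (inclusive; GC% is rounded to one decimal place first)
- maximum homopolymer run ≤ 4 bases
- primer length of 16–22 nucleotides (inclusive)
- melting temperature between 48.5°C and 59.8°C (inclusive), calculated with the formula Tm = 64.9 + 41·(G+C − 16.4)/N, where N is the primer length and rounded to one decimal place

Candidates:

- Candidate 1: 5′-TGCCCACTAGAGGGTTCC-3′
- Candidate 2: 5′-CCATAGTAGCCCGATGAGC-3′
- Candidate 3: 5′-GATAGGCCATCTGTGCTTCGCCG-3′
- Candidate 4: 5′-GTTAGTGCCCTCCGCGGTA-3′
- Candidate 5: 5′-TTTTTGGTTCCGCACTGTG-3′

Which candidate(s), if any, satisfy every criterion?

Candidate 1 (18 nt, A=3 T=4 G=5 C=6): GC 11/18 = 61.1%, outside 36.9–54.9% ✗; longest run = 3 ✓; length 18 ✓; Tm = 64.9 + 41·(11 − 16.4)/18 = 52.6°C ✓ — fails.
Candidate 2 (19 nt, A=5 T=3 G=5 C=6): GC 11/19 = 57.9%, outside 36.9–54.9% ✗; longest run = 3 ✓; length 19 ✓; Tm = 64.9 + 41·(11 − 16.4)/19 = 53.2°C ✓ — fails.
Candidate 3 (23 nt, A=3 T=6 G=7 C=7): GC 14/23 = 60.9%, outside 36.9–54.9% ✗; longest run = 2 ✓; length 23, outside 16–22 ✗; Tm = 64.9 + 41·(14 − 16.4)/23 = 60.6°C, outside 48.5–59.8°C ✗ — fails.
Candidate 4 (19 nt, A=2 T=5 G=6 C=6): GC 12/19 = 63.2%, outside 36.9–54.9% ✗; longest run = 3 ✓; length 19 ✓; Tm = 64.9 + 41·(12 − 16.4)/19 = 55.4°C ✓ — fails.
Candidate 5 (19 nt, A=1 T=9 G=5 C=4): GC 9/19 = 47.4% ✓; longest run = 5, exceeds 4 ✗; length 19 ✓; Tm = 64.9 + 41·(9 − 16.4)/19 = 48.9°C ✓ — fails.

None of the candidates satisfy all criteria.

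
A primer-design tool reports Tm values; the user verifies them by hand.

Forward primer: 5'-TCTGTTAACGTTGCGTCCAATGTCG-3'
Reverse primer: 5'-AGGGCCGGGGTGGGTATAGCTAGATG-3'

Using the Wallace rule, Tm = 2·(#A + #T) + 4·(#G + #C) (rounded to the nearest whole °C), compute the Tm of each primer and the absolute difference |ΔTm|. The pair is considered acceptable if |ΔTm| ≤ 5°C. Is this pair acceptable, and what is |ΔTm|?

|ΔTm| = 10°C; the pair is not acceptable.

Forward: A=4 T=9 G=6 C=6 → Tm = 2·13 + 4·12 = 74°C.
Reverse: A=5 T=5 G=13 C=3 → Tm = 2·10 + 4·16 = 84°C.
|ΔTm| = |74 − 84| = 10°C, > 5°C.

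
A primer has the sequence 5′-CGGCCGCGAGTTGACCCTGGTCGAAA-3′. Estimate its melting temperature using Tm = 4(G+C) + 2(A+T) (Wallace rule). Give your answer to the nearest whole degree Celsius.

Base counts: A=5, T=4, G=9, C=8 (length 26).
Tm = 2·(5+4) + 4·(9+8) = 2·9 + 4·17 = 18 + 68 = 86°C.

86°C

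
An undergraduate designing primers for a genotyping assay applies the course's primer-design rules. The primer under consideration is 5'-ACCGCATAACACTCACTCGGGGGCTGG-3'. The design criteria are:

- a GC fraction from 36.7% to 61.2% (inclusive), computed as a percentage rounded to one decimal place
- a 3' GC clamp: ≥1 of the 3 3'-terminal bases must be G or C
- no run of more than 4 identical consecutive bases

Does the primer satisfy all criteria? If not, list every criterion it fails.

Base counts: A=6, T=4, G=8, C=9 (length 27).
GC content: GC 17/27 = 63.0%, outside 36.7–61.2% ✗
GC clamp: 3' end TGG has 2 G/C ✓
homopolymer run: longest run = 5, exceeds 4 ✗

Fails: GC content, homopolymer run.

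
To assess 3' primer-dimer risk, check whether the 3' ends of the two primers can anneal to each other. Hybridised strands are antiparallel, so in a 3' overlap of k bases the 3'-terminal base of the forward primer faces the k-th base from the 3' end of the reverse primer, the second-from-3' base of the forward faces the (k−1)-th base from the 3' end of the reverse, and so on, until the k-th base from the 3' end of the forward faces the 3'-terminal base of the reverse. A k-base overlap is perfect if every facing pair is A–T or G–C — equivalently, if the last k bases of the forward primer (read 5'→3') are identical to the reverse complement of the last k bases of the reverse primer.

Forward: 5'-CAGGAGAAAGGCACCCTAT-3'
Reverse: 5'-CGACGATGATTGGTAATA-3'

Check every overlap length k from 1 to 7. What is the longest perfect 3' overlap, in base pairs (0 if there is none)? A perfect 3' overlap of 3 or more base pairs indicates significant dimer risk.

Longest perfect overlap: 3 complementary base pairs; significant dimer risk (threshold 3).

Last 7 bases (5'→3') — forward …ACCCTAT, reverse …GGTAATA.
Reverse complement of the reverse primer's last 7 bases: TATTACC; its first k bases are the reverse complement of the reverse primer's last k bases, so a perfect k-base overlap needs the forward primer's last k bases to equal them.
Comparing (forward last k vs required): k=1: T vs T ✓; k=2: AT vs TA ✗; k=3: TAT vs TAT ✓; k=4: CTAT vs TATT ✗; k=5: CCTAT vs TATTA ✗; k=6: CCCTAT vs TATTAC ✗; k=7: ACCCTAT vs TATTACC ✗.
Perfect overlaps at k = 1, 3; the largest is 3.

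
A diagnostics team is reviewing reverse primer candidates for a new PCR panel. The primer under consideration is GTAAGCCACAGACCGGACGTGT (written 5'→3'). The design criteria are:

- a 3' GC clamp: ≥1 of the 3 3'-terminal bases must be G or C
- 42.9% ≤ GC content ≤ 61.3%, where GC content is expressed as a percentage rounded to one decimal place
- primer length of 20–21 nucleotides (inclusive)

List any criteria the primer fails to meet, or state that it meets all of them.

Base counts: A=6, T=3, G=7, C=6 (length 22).
GC clamp: 3' end TGT has 1 G/C ✓
GC content: GC 13/22 = 59.1% ✓
length: length 22, outside 20–21 ✗

Fails: length.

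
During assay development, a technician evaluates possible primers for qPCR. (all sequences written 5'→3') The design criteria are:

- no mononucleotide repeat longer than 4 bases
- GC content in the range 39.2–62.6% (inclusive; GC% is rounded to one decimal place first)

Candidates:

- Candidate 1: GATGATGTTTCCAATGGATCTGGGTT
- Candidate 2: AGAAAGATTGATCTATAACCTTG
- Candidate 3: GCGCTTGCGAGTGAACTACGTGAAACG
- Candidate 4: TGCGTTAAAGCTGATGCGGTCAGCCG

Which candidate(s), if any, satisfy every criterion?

Candidate 1, Candidate 3 and Candidate 4.

Candidate 1 (26 nt, A=5 T=10 G=8 C=3): longest run = 3 ✓; GC 11/26 = 42.3% ✓ — passes.
Candidate 2 (23 nt, A=9 T=7 G=4 C=3): longest run = 3 ✓; GC 7/23 = 30.4%, outside 39.2–62.6% ✗ — fails.
Candidate 3 (27 nt, A=7 T=5 G=9 C=6): longest run = 3 ✓; GC 15/27 = 55.6% ✓ — passes.
Candidate 4 (26 nt, A=5 T=6 G=9 C=6): longest run = 3 ✓; GC 15/26 = 57.7% ✓ — passes.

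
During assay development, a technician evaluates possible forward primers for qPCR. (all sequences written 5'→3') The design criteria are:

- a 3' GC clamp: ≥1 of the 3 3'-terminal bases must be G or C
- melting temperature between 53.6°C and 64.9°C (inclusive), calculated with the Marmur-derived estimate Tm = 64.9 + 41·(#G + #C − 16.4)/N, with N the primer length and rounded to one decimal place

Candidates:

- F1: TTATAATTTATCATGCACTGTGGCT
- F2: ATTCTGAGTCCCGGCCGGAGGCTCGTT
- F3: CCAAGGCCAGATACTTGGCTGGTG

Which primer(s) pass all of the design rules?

F3 only.

F1 (25 nt, A=6 T=11 G=4 C=4): 3' end GCT has 2 G/C ✓; Tm = 64.9 + 41·(8 − 16.4)/25 = 51.1°C, outside 53.6–64.9°C ✗ — fails.
F2 (27 nt, A=3 T=7 G=9 C=8): 3' end GTT has 1 G/C ✓; Tm = 64.9 + 41·(17 − 16.4)/27 = 65.8°C, outside 53.6–64.9°C ✗ — fails.
F3 (24 nt, A=5 T=5 G=8 C=6): 3' end GTG has 2 G/C ✓; Tm = 64.9 + 41·(14 − 16.4)/24 = 60.8°C ✓ — passes.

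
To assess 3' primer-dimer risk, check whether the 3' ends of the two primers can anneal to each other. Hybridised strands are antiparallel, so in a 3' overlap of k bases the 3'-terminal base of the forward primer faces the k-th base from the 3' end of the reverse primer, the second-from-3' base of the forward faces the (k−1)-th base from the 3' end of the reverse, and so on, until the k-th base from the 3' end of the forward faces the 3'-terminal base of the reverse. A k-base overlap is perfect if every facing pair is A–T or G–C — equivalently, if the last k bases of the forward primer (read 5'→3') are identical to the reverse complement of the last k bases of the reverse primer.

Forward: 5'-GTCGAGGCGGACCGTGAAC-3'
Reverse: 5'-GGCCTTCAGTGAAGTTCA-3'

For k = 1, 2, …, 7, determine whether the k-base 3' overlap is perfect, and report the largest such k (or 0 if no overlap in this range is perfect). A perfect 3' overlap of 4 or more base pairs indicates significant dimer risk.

Longest perfect overlap: 5 complementary base pairs; significant dimer risk (threshold 4).

Last 7 bases (5'→3') — forward …CGTGAAC, reverse …AAGTTCA.
Reverse complement of the reverse primer's last 7 bases: TGAACTT; its first k bases are the reverse complement of the reverse primer's last k bases, so a perfect k-base overlap needs the forward primer's last k bases to equal them.
Comparing (forward last k vs required): k=1: C vs T ✗; k=2: AC vs TG ✗; k=3: AAC vs TGA ✗; k=4: GAAC vs TGAA ✗; k=5: TGAAC vs TGAAC ✓; k=6: GTGAAC vs TGAACT ✗; k=7: CGTGAAC vs TGAACTT ✗.
Only k = 5 is perfect, so the longest perfect 3' overlap is 5.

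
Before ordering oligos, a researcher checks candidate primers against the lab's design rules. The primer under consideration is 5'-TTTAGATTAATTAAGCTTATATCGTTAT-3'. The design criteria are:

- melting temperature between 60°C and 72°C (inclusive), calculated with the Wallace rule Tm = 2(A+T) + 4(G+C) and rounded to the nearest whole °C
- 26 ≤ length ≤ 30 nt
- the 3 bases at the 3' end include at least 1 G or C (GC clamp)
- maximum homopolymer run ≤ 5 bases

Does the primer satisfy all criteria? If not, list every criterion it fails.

Base counts: A=9, T=14, G=3, C=2 (length 28).
Tm: Tm = 2·23 + 4·5 = 66°C ✓
length: length 28 ✓
GC clamp: 3' end TAT has 0 G/C, need ≥1 ✗
homopolymer run: longest run = 3 ✓

Fails: GC clamp.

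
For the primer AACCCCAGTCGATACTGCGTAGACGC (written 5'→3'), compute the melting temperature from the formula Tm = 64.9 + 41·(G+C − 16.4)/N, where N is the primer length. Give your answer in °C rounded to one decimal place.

62.7°C

Base counts: A=7, T=4, G=6, C=9; G+C = 15, N = 26.
Tm = 64.9 + 41·(15 − 16.4)/26 = 64.9 + -57.40/26 = 62.7°C.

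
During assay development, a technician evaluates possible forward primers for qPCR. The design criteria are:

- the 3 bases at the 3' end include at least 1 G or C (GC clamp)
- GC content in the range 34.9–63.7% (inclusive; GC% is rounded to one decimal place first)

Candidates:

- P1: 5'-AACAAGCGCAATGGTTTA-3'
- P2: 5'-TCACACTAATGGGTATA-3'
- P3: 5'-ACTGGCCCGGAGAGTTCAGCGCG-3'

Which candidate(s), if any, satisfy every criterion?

None of the candidates satisfy all criteria.

P1 (18 nt, A=7 T=4 G=4 C=3): 3' end TTA has 0 G/C, need ≥1 ✗; GC 7/18 = 38.9% ✓ — fails.
P2 (17 nt, A=6 T=5 G=3 C=3): 3' end ATA has 0 G/C, need ≥1 ✗; GC 6/17 = 35.3% ✓ — fails.
P3 (23 nt, A=4 T=3 G=9 C=7): 3' end GCG has 3 G/C ✓; GC 16/23 = 69.6%, outside 34.9–63.7% ✗ — fails.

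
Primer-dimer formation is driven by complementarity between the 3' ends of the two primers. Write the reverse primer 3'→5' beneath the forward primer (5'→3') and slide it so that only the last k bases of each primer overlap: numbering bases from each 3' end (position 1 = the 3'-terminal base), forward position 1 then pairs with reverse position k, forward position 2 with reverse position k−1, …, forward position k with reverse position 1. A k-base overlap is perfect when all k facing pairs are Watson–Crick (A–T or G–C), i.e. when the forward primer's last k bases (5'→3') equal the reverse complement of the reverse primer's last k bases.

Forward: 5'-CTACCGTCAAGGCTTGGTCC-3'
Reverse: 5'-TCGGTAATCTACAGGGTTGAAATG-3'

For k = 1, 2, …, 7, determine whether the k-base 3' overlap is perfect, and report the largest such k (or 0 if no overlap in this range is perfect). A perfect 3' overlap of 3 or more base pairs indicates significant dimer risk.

Last 7 bases (5'→3') — forward …TTGGTCC, reverse …TGAAATG.
Reverse complement of the reverse primer's last 7 bases: CATTTCA; its first k bases are the reverse complement of the reverse primer's last k bases, so a perfect k-base overlap needs the forward primer's last k bases to equal them.
Comparing (forward last k vs required): k=1: C vs C ✓; k=2: CC vs CA ✗; k=3: TCC vs CAT ✗; k=4: GTCC vs CATT ✗; k=5: GGTCC vs CATTT ✗; k=6: TGGTCC vs CATTTC ✗; k=7: TTGGTCC vs CATTTCA ✗.
Only k = 1 is perfect, so the longest perfect 3' overlap is 1.

Longest perfect overlap: 1 complementary base pair; below the dimer-risk threshold (threshold 3).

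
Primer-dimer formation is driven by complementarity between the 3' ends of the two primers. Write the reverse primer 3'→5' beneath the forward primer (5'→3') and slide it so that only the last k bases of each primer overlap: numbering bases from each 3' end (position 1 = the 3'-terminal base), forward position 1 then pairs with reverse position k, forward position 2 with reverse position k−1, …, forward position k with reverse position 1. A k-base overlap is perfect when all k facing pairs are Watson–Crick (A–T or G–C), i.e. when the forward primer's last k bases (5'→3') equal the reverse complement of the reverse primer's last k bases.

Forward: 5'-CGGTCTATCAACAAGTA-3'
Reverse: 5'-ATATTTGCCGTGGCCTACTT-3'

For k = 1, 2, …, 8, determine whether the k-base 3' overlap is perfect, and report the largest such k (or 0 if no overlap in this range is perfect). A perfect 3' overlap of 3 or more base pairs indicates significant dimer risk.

Longest perfect overlap: 5 complementary base pairs; significant dimer risk (threshold 3).

Last 8 bases (5'→3') — forward …AACAAGTA, reverse …GCCTACTT.
Reverse complement of the reverse primer's last 8 bases: AAGTAGGC; its first k bases are the reverse complement of the reverse primer's last k bases, so a perfect k-base overlap needs the forward primer's last k bases to equal them.
Comparing (forward last k vs required): k=1: A vs A ✓; k=2: TA vs AA ✗; k=3: GTA vs AAG ✗; k=4: AGTA vs AAGT ✗; k=5: AAGTA vs AAGTA ✓; k=6: CAAGTA vs AAGTAG ✗; k=7: ACAAGTA vs AAGTAGG ✗; k=8: AACAAGTA vs AAGTAGGC ✗.
Perfect overlaps at k = 1, 5; the largest is 5.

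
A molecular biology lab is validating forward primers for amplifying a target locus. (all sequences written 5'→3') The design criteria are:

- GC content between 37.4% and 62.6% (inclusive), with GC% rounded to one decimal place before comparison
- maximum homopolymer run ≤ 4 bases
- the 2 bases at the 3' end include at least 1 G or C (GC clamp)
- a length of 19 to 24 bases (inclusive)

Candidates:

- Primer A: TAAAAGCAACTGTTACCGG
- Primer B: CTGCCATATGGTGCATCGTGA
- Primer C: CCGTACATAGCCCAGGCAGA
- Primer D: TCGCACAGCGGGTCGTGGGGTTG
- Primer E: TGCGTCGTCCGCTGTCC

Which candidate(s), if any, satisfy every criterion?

Primer A, Primer B and Primer C.

Primer A (19 nt, A=7 T=4 G=4 C=4): GC 8/19 = 42.1% ✓; longest run = 4 ✓; 3' end GG has 2 G/C ✓; length 19 ✓ — passes.
Primer B (21 nt, A=4 T=6 G=6 C=5): GC 11/21 = 52.4% ✓; longest run = 2 ✓; 3' end GA has 1 G/C ✓; length 21 ✓ — passes.
Primer C (20 nt, A=6 T=2 G=5 C=7): GC 12/20 = 60.0% ✓; longest run = 3 ✓; 3' end GA has 1 G/C ✓; length 20 ✓ — passes.
Primer D (23 nt, A=2 T=5 G=11 C=5): GC 16/23 = 69.6%, outside 37.4–62.6% ✗; longest run = 4 ✓; 3' end TG has 1 G/C ✓; length 23 ✓ — fails.
Primer E (17 nt, A=0 T=5 G=5 C=7): GC 12/17 = 70.6%, outside 37.4–62.6% ✗; longest run = 2 ✓; 3' end CC has 2 G/C ✓; length 17, outside 19–24 ✗ — fails.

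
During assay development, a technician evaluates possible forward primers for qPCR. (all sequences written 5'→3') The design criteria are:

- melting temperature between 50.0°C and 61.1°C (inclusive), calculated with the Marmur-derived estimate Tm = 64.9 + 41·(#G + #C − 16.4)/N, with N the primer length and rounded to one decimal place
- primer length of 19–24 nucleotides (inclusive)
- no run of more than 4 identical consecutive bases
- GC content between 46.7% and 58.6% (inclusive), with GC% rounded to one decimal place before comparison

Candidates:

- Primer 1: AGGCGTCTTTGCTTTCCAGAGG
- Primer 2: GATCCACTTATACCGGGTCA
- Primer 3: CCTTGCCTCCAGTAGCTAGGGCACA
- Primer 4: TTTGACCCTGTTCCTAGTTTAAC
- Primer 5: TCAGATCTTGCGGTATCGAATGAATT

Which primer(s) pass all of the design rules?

Primer 1 (22 nt, A=3 T=7 G=7 C=5): Tm = 64.9 + 41·(12 − 16.4)/22 = 56.7°C ✓; length 22 ✓; longest run = 3 ✓; GC 12/22 = 54.5% ✓ — passes.
Primer 2 (20 nt, A=5 T=5 G=4 C=6): Tm = 64.9 + 41·(10 − 16.4)/20 = 51.8°C ✓; length 20 ✓; longest run = 3 ✓; GC 10/20 = 50.0% ✓ — passes.
Primer 3 (25 nt, A=5 T=5 G=6 C=9): Tm = 64.9 + 41·(15 − 16.4)/25 = 62.6°C, outside 50.0–61.1°C ✗; length 25, outside 19–24 ✗; longest run = 3 ✓; GC 15/25 = 60.0%, outside 46.7–58.6% ✗ — fails.
Primer 4 (23 nt, A=4 T=10 G=3 C=6): Tm = 64.9 + 41·(9 − 16.4)/23 = 51.7°C ✓; length 23 ✓; longest run = 3 ✓; GC 9/23 = 39.1%, outside 46.7–58.6% ✗ — fails.
Primer 5 (26 nt, A=7 T=9 G=6 C=4): Tm = 64.9 + 41·(10 − 16.4)/26 = 54.8°C ✓; length 26, outside 19–24 ✗; longest run = 2 ✓; GC 10/26 = 38.5%, outside 46.7–58.6% ✗ — fails.

Primer 1 and Primer 2.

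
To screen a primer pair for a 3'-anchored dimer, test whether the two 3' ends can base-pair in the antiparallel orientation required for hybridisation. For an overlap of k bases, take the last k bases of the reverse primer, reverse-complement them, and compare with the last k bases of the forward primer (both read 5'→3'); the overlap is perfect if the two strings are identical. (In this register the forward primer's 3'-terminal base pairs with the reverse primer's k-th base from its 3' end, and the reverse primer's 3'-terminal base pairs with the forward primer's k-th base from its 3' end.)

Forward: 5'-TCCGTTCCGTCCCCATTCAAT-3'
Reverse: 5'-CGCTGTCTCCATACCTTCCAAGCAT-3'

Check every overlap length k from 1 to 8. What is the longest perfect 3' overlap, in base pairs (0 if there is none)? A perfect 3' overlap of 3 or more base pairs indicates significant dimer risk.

Last 8 bases (5'→3') — forward …CATTCAAT, reverse …CCAAGCAT.
Reverse complement of the reverse primer's last 8 bases: ATGCTTGG; its first k bases are the reverse complement of the reverse primer's last k bases, so a perfect k-base overlap needs the forward primer's last k bases to equal them.
Comparing (forward last k vs required): k=1: T vs A ✗; k=2: AT vs AT ✓; k=3: AAT vs ATG ✗; k=4: CAAT vs ATGC ✗; k=5: TCAAT vs ATGCT ✗; k=6: TTCAAT vs ATGCTT ✗; k=7: ATTCAAT vs ATGCTTG ✗; k=8: CATTCAAT vs ATGCTTGG ✗.
Only k = 2 is perfect, so the longest perfect 3' overlap is 2.

Longest perfect overlap: 2 complementary base pairs; below the dimer-risk threshold (threshold 3).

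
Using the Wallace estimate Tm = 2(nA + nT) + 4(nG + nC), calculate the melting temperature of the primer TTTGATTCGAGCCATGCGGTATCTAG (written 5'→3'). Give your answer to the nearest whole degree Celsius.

Base counts: A=5, T=9, G=7, C=5 (length 26).
Tm = 2·(5+9) + 4·(7+5) = 2·14 + 4·12 = 28 + 48 = 76°C.

76°C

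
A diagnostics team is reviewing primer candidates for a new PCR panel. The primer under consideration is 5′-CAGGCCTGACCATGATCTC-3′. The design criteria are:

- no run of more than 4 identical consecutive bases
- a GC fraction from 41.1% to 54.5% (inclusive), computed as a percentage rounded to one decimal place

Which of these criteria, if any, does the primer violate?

Base counts: A=4, T=4, G=4, C=7 (length 19).
homopolymer run: longest run = 2 ✓
GC content: GC 11/19 = 57.9%, outside 41.1–54.5% ✗

Fails: GC content.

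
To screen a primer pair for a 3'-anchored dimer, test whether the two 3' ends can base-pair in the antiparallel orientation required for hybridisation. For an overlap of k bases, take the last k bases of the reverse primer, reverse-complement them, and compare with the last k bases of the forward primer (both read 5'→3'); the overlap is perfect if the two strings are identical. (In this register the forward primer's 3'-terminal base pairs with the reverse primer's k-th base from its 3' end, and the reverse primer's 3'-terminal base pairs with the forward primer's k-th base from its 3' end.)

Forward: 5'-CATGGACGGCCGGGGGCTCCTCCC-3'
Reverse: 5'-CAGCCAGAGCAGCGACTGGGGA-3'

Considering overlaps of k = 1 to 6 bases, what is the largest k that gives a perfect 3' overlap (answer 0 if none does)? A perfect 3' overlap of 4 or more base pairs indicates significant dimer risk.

Last 6 bases (5'→3') — forward …CCTCCC, reverse …TGGGGA.
Reverse complement of the reverse primer's last 6 bases: TCCCCA; its first k bases are the reverse complement of the reverse primer's last k bases, so a perfect k-base overlap needs the forward primer's last k bases to equal them.
Comparing (forward last k vs required): k=1: C vs T ✗; k=2: CC vs TC ✗; k=3: CCC vs TCC ✗; k=4: TCCC vs TCCC ✓; k=5: CTCCC vs TCCCC ✗; k=6: CCTCCC vs TCCCCA ✗.
Only k = 4 is perfect, so the longest perfect 3' overlap is 4.

Longest perfect overlap: 4 complementary base pairs; significant dimer risk (threshold 4).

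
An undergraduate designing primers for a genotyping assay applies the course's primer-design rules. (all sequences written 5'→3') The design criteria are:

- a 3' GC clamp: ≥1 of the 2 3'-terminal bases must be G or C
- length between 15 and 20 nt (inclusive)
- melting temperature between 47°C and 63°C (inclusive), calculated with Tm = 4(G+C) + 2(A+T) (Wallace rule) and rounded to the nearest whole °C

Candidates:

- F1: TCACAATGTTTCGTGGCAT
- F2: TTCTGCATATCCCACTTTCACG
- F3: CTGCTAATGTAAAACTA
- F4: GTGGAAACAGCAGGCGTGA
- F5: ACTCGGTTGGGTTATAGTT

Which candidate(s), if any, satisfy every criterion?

F1 (19 nt, A=4 T=7 G=4 C=4): 3' end AT has 0 G/C, need ≥1 ✗; length 19 ✓; Tm = 2·11 + 4·8 = 54°C ✓ — fails.
F2 (22 nt, A=4 T=8 G=2 C=8): 3' end CG has 2 G/C ✓; length 22, outside 15–20 ✗; Tm = 2·12 + 4·10 = 64°C, outside 47–63°C ✗ — fails.
F3 (17 nt, A=7 T=5 G=2 C=3): 3' end TA has 0 G/C, need ≥1 ✗; length 17 ✓; Tm = 2·12 + 4·5 = 44°C, outside 47–63°C ✗ — fails.
F4 (19 nt, A=6 T=2 G=8 C=3): 3' end GA has 1 G/C ✓; length 19 ✓; Tm = 2·8 + 4·11 = 60°C ✓ — passes.
F5 (19 nt, A=3 T=8 G=6 C=2): 3' end TT has 0 G/C, need ≥1 ✗; length 19 ✓; Tm = 2·11 + 4·8 = 54°C ✓ — fails.

F4 only.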